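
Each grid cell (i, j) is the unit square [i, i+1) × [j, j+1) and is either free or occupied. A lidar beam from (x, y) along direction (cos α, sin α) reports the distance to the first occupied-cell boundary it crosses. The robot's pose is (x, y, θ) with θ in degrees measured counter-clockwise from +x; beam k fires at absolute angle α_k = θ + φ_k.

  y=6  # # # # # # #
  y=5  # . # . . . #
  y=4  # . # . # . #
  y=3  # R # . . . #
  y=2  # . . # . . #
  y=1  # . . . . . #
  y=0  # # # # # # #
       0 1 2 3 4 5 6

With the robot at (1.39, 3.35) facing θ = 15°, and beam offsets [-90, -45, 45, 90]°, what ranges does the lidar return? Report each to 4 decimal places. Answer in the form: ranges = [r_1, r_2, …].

beam 1: φ=-90°, α=285°
  d=(0.2588,-0.9659)  start (1,3)  tX=2.3569 tY=0.3623  stride 1/|dx|=3.8637 1/|dy|=1.0353
    cross y-line → (1,2), t=0.3623
    cross y-line → (1,1), t=1.3976
    cross x-line → (2,1), t=2.3569
    cross y-line → (2,0), t=2.4329 (wall)
  → r_1 = 2.4329
beam 2: φ=-45°, α=330°
  d=(0.8660,-0.5000)  start (1,3)  tX=0.7044 tY=0.7000  stride 1/|dx|=1.1547 1/|dy|=2.0000
    cross y-line → (1,2), t=0.7000
    cross x-line → (2,2), t=0.7044
    cross x-line → (3,2), t=1.8591 (wall)
  → r_2 = 1.8591
beam 3: φ=45°, α=60°
  d=(0.5000,0.8660)  start (1,3)  tX=1.2200 tY=0.7506  stride 1/|dx|=2.0000 1/|dy|=1.1547
    cross y-line → (1,4), t=0.7506
    cross x-line → (2,4), t=1.2200 (wall)
  → r_3 = 1.2200
beam 4: φ=90°, α=105°
  d=(-0.2588,0.9659)  start (1,3)  tX=1.5068 tY=0.6729  stride 1/|dx|=3.8637 1/|dy|=1.0353
    cross y-line → (1,4), t=0.6729
    cross x-line → (0,4), t=1.5068 (wall)
  → r_4 = 1.5068

ranges = [2.4329, 1.8591, 1.2200, 1.5068]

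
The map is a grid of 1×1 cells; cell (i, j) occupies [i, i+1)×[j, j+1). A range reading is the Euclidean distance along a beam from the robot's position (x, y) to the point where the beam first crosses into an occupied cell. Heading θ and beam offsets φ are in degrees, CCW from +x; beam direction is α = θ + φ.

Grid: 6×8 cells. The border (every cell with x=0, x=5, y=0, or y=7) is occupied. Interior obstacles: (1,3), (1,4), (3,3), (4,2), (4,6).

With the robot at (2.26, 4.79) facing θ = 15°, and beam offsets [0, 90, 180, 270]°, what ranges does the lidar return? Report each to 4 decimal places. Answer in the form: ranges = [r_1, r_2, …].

beam 1: φ=0°, α=15°
  cosα=0.9659 sinα=0.2588 | (2,4) | tMaxX 0.7661 tMaxY 0.8114 | tΔX 1.0353 tΔY 3.8637
    t=0.7661 [x] (3,4)
    t=0.8114 [y] (3,5)
    t=1.8014 [x] (4,5)
    t=2.8367 [x] (5,5) — stop
  → r_1 = 2.8367
beam 2: φ=90°, α=105°
  cosα=-0.2588 sinα=0.9659 | (2,4) | tMaxX 1.0046 tMaxY 0.2174 | tΔX 3.8637 tΔY 1.0353
    t=0.2174 [y] (2,5)
    t=1.0046 [x] (1,5)
    t=1.2527 [y] (1,6)
    t=2.2880 [y] (1,7) — stop
  → r_2 = 2.2880
beam 3: φ=180°, α=195°
  cosα=-0.9659 sinα=-0.2588 | (2,4) | tMaxX 0.2692 tMaxY 3.0523 | tΔX 1.0353 tΔY 3.8637
    t=0.2692 [x] (1,4) — stop
  → r_3 = 0.2692
beam 4: φ=270°, α=285°
  cosα=0.2588 sinα=-0.9659 | (2,4) | tMaxX 2.8591 tMaxY 0.8179 | tΔX 3.8637 tΔY 1.0353
    t=0.8179 [y] (2,3)
    t=1.8531 [y] (2,2)
    t=2.8591 [x] (3,2)
    t=2.8884 [y] (3,1)
    t=3.9237 [y] (3,0) — stop
  → r_4 = 3.9237

ranges = [2.8367, 2.2880, 0.2692, 3.9237]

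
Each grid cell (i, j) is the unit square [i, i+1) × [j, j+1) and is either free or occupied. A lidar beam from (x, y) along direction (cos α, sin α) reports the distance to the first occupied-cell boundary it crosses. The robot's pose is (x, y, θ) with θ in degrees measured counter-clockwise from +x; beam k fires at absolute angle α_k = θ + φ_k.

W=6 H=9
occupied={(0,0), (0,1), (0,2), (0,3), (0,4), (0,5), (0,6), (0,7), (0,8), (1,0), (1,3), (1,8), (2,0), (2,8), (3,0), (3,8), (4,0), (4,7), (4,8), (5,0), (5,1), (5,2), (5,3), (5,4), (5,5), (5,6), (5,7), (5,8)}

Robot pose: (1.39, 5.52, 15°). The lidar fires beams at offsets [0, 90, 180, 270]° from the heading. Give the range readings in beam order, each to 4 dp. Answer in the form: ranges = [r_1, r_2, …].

beam 1: φ=0°, α=15°
  direction (0.9659, 0.2588); cell (1,5); t to first gridline: x 0.6315, y 1.8546 (then +1.0353 / +3.8637)
    (2,5) via x @ 0.6315
    (3,5) via x @ 1.6668
    (3,6) via y @ 1.8546
    (4,6) via x @ 2.7021
    (5,6) via x @ 3.7373  # hit
  → r_1 = 3.7373
beam 2: φ=90°, α=105°
  direction (-0.2588, 0.9659); cell (1,5); t to first gridline: x 1.5068, y 0.4969 (then +3.8637 / +1.0353)
    (1,6) via y @ 0.4969
    (0,6) via x @ 1.5068  # hit
  → r_2 = 1.5068
beam 3: φ=180°, α=195°
  direction (-0.9659, -0.2588); cell (1,5); t to first gridline: x 0.4038, y 2.0091 (then +1.0353 / +3.8637)
    (0,5) via x @ 0.4038  # hit
  → r_3 = 0.4038
beam 4: φ=270°, α=285°
  direction (0.2588, -0.9659); cell (1,5); t to first gridline: x 2.3569, y 0.5383 (then +3.8637 / +1.0353)
    (1,4) via y @ 0.5383
    (1,3) via y @ 1.5736  # hit
  → r_4 = 1.5736

ranges = [3.7373, 1.5068, 0.4038, 1.5736]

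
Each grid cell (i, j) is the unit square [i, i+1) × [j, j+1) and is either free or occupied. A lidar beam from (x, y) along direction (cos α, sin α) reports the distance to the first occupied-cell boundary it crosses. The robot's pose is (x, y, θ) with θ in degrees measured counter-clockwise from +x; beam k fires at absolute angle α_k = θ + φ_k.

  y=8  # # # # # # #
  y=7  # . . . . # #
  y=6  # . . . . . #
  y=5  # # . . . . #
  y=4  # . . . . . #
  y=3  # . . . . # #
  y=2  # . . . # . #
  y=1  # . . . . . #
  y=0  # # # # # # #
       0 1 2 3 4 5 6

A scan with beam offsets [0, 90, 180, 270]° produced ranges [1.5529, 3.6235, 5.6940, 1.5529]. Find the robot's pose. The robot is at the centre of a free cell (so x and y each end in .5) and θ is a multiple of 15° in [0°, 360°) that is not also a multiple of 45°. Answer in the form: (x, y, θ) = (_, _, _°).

(x, y, θ) = (4.5, 6.5, 75°)

The pose lattice has 31·16 = 496 candidates. Test each by forward raycasting.
  (4.5, 5.5, 150°): beam 1 = 4.0415 ≠ 1.5529 ✗
  (4.5, 6.5, 300°): beam 1 = 2.8868 ≠ 1.5529 ✗
  (1.5, 3.5, 30°): beam 1 = 5.1962 ≠ 1.5529 ✗
  (1.5, 3.5, 60°): beam 1 = 5.1962 ≠ 1.5529 ✗
  …
  (4.5, 6.5, 75°): r_1=1.5529, r_2=3.6235, r_3=5.6940, r_4=1.5529 — all match ✓
Only this pose fits every beam.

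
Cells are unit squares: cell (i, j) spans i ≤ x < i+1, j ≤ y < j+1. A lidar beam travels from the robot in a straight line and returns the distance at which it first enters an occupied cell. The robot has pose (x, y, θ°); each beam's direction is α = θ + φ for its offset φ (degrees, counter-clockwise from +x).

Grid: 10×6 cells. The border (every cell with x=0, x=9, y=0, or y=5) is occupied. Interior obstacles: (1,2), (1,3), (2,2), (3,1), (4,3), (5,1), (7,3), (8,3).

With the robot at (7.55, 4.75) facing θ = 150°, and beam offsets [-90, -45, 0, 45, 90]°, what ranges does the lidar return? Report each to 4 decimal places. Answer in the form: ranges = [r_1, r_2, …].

beam 1: φ=-90°, α=60°
  dir = (cos 60°, sin 60°) = (0.5000, 0.8660); from cell (7,4)
  next x-line at t=0.9000, next y-line at t=0.2887; Δt_x=2.0000, Δt_y=1.1547
    y: enter (7,5) at t=0.2887 ← occupied
  → r_1 = 0.2887
beam 2: φ=-45°, α=105°
  dir = (cos 105°, sin 105°) = (-0.2588, 0.9659); from cell (7,4)
  next x-line at t=2.1250, next y-line at t=0.2588; Δt_x=3.8637, Δt_y=1.0353
    y: enter (7,5) at t=0.2588 ← occupied
  → r_2 = 0.2588
beam 3: φ=0°, α=150°
  dir = (cos 150°, sin 150°) = (-0.8660, 0.5000); from cell (7,4)
  next x-line at t=0.6351, next y-line at t=0.5000; Δt_x=1.1547, Δt_y=2.0000
    y: enter (7,5) at t=0.5000 ← occupied
  → r_3 = 0.5000
beam 4: φ=45°, α=195°
  dir = (cos 195°, sin 195°) = (-0.9659, -0.2588); from cell (7,4)
  next x-line at t=0.5694, next y-line at t=2.8978; Δt_x=1.0353, Δt_y=3.8637
    x: enter (6,4) at t=0.5694
    x: enter (5,4) at t=1.6047
    x: enter (4,4) at t=2.6400
    y: enter (4,3) at t=2.8978 ← occupied
  → r_4 = 2.8978
beam 5: φ=90°, α=240°
  dir = (cos 240°, sin 240°) = (-0.5000, -0.8660); from cell (7,4)
  next x-line at t=1.1000, next y-line at t=0.8660; Δt_x=2.0000, Δt_y=1.1547
    y: enter (7,3) at t=0.8660 ← occupied
  → r_5 = 0.8660

ranges = [0.2887, 0.2588, 0.5000, 2.8978, 0.8660]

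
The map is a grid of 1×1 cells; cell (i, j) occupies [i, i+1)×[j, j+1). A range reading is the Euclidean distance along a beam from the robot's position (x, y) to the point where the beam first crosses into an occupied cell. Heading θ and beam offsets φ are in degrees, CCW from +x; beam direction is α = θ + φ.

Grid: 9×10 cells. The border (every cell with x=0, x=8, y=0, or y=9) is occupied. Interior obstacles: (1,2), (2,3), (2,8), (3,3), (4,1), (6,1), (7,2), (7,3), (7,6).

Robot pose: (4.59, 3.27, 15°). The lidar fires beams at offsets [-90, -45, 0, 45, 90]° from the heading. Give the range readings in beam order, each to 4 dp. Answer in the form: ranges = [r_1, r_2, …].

beam 1: φ=-90°, α=285°
  cosα=0.2588 sinα=-0.9659 | (4,3) | tMaxX 1.5841 tMaxY 0.2795 | tΔX 3.8637 tΔY 1.0353
    t=0.2795 [y] (4,2)
    t=1.3148 [y] (4,1) — stop
  → r_1 = 1.3148
beam 2: φ=-45°, α=330°
  cosα=0.8660 sinα=-0.5000 | (4,3) | tMaxX 0.4734 tMaxY 0.5400 | tΔX 1.1547 tΔY 2.0000
    t=0.4734 [x] (5,3)
    t=0.5400 [y] (5,2)
    t=1.6281 [x] (6,2)
    t=2.5400 [y] (6,1) — stop
  → r_2 = 2.5400
beam 3: φ=0°, α=15°
  cosα=0.9659 sinα=0.2588 | (4,3) | tMaxX 0.4245 tMaxY 2.8205 | tΔX 1.0353 tΔY 3.8637
    t=0.4245 [x] (5,3)
    t=1.4597 [x] (6,3)
    t=2.4950 [x] (7,3) — stop
  → r_3 = 2.4950
beam 4: φ=45°, α=60°
  cosα=0.5000 sinα=0.8660 | (4,3) | tMaxX 0.8200 tMaxY 0.8429 | tΔX 2.0000 tΔY 1.1547
    t=0.8200 [x] (5,3)
    t=0.8429 [y] (5,4)
    t=1.9976 [y] (5,5)
    t=2.8200 [x] (6,5)
    t=3.1523 [y] (6,6)
    t=4.3070 [y] (6,7)
    t=4.8200 [x] (7,7)
    t=5.4617 [y] (7,8)
    t=6.6164 [y] (7,9) — stop
  → r_4 = 6.6164
beam 5: φ=90°, α=105°
  cosα=-0.2588 sinα=0.9659 | (4,3) | tMaxX 2.2796 tMaxY 0.7558 | tΔX 3.8637 tΔY 1.0353
    t=0.7558 [y] (4,4)
    t=1.7910 [y] (4,5)
    t=2.2796 [x] (3,5)
    t=2.8263 [y] (3,6)
    t=3.8616 [y] (3,7)
    t=4.8969 [y] (3,8)
    t=5.9321 [y] (3,9) — stop
  → r_5 = 5.9321

ranges = [1.3148, 2.5400, 2.4950, 6.6164, 5.9321]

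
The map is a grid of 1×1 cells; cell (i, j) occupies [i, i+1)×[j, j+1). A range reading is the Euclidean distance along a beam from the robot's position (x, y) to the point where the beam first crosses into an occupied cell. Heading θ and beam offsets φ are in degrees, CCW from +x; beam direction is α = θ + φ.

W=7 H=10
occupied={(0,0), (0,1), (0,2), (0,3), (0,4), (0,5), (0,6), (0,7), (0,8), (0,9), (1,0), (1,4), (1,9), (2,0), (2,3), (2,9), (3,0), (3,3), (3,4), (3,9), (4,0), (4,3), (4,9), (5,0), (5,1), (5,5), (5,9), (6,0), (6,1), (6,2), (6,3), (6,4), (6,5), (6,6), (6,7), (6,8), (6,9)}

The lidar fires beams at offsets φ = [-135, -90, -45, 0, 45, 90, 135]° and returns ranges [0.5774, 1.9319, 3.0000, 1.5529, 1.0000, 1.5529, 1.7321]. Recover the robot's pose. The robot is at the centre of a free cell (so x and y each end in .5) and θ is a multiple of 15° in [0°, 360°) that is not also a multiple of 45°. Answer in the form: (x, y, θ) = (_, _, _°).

(x, y, θ) = (4.5, 2.5, 255°)

Enumerate (i+0.5, j+0.5, θ) over the 33 free cells and 16 admissible headings. For each, cast all 7 beams and compare to the given ranges.
  (3.5, 8.5, 255°): beam 3 = 2.8868 ≠ 3.0000 ✗
  (5.5, 6.5, 345°): beam 1 = 4.0415 ≠ 0.5774 ✗
  (2.5, 1.5, 210°): beam 1 = 1.5529 ≠ 0.5774 ✗
  (3.5, 1.5, 30°): beam 1 = 0.5176 ≠ 0.5774 ✗
  (1.5, 2.5, 15°): beam 1 = 1.0000 ≠ 0.5774 ✗
  …
  (4.5, 2.5, 255°): r_1=0.5774, r_2=1.9319, r_3=3.0000, r_4=1.5529, r_5=1.0000, r_6=1.5529, r_7=1.7321 — all match ✓
Unique over the lattice → pose = (4.5, 2.5, 255°).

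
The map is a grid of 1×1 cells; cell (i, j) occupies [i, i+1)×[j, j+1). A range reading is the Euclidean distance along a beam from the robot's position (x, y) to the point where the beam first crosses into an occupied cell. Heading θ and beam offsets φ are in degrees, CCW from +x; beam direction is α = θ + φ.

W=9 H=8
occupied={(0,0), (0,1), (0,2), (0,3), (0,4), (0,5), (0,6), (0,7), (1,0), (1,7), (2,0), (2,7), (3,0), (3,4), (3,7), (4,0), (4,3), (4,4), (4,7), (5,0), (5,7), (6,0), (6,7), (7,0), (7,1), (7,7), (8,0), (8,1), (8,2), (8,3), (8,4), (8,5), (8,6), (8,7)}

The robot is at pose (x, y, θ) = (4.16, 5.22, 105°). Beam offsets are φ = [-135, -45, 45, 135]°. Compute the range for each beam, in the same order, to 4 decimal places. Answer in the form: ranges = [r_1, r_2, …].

beam 1: φ=-135°, α=330°
  d=(0.8660,-0.5000)  start (4,5)  tX=0.9699 tY=0.4400  stride 1/|dx|=1.1547 1/|dy|=2.0000
    cross y-line → (4,4), t=0.4400 (wall)
  → r_1 = 0.4400
beam 2: φ=-45°, α=60°
  d=(0.5000,0.8660)  start (4,5)  tX=1.6800 tY=0.9007  stride 1/|dx|=2.0000 1/|dy|=1.1547
    cross y-line → (4,6), t=0.9007
    cross x-line → (5,6), t=1.6800
    cross y-line → (5,7), t=2.0554 (wall)
  → r_2 = 2.0554
beam 3: φ=45°, α=150°
  d=(-0.8660,0.5000)  start (4,5)  tX=0.1848 tY=1.5600  stride 1/|dx|=1.1547 1/|dy|=2.0000
    cross x-line → (3,5), t=0.1848
    cross x-line → (2,5), t=1.3395
    cross y-line → (2,6), t=1.5600
    cross x-line → (1,6), t=2.4942
    cross y-line → (1,7), t=3.5600 (wall)
  → r_3 = 3.5600
beam 4: φ=135°, α=240°
  d=(-0.5000,-0.8660)  start (4,5)  tX=0.3200 tY=0.2540  stride 1/|dx|=2.0000 1/|dy|=1.1547
    cross y-line → (4,4), t=0.2540 (wall)
  → r_4 = 0.2540

ranges = [0.4400, 2.0554, 3.5600, 0.2540]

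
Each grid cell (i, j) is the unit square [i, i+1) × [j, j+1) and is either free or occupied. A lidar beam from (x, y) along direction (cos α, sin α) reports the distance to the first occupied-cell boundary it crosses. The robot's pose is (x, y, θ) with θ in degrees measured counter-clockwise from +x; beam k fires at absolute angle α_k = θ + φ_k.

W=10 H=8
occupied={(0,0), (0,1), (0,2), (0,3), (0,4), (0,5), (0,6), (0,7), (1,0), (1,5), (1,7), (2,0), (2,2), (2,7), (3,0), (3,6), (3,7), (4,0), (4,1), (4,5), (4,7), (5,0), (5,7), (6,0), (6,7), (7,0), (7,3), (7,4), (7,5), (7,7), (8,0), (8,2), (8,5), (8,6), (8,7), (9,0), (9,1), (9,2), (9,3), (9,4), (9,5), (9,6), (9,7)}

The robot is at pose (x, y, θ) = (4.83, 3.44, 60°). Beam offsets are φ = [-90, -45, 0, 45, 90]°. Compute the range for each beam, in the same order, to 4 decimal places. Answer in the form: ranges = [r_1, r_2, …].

beam 1: φ=-90°, α=330°
  cosα=0.8660 sinα=-0.5000 | (4,3) | tMaxX 0.1963 tMaxY 0.8800 | tΔX 1.1547 tΔY 2.0000
    t=0.1963 [x] (5,3)
    t=0.8800 [y] (5,2)
    t=1.3510 [x] (6,2)
    t=2.5057 [x] (7,2)
    t=2.8800 [y] (7,1)
    t=3.6604 [x] (8,1)
    t=4.8151 [x] (9,1) — stop
  → r_1 = 4.8151
beam 2: φ=-45°, α=15°
  cosα=0.9659 sinα=0.2588 | (4,3) | tMaxX 0.1760 tMaxY 2.1637 | tΔX 1.0353 tΔY 3.8637
    t=0.1760 [x] (5,3)
    t=1.2113 [x] (6,3)
    t=2.1637 [y] (6,4)
    t=2.2465 [x] (7,4) — stop
  → r_2 = 2.2465
beam 3: φ=0°, α=60°
  cosα=0.5000 sinα=0.8660 | (4,3) | tMaxX 0.3400 tMaxY 0.6466 | tΔX 2.0000 tΔY 1.1547
    t=0.3400 [x] (5,3)
    t=0.6466 [y] (5,4)
    t=1.8013 [y] (5,5)
    t=2.3400 [x] (6,5)
    t=2.9560 [y] (6,6)
    t=4.1107 [y] (6,7) — stop
  → r_3 = 4.1107
beam 4: φ=45°, α=105°
  cosα=-0.2588 sinα=0.9659 | (4,3) | tMaxX 3.2069 tMaxY 0.5798 | tΔX 3.8637 tΔY 1.0353
    t=0.5798 [y] (4,4)
    t=1.6150 [y] (4,5) — stop
  → r_4 = 1.6150
beam 5: φ=90°, α=150°
  cosα=-0.8660 sinα=0.5000 | (4,3) | tMaxX 0.9584 tMaxY 1.1200 | tΔX 1.1547 tΔY 2.0000
    t=0.9584 [x] (3,3)
    t=1.1200 [y] (3,4)
    t=2.1131 [x] (2,4)
    t=3.1200 [y] (2,5)
    t=3.2678 [x] (1,5) — stop
  → r_5 = 3.2678

ranges = [4.8151, 2.2465, 4.1107, 1.6150, 3.2678]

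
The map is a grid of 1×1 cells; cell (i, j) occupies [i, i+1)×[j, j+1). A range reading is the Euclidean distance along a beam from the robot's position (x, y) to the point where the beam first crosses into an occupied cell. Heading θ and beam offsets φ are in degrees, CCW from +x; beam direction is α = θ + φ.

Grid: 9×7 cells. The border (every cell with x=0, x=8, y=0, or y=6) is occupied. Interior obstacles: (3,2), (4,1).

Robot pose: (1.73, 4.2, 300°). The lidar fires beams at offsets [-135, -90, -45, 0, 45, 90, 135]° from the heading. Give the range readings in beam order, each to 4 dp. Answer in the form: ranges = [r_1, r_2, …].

ranges = [0.7558, 0.8429, 2.8205, 2.5400, 6.4912, 3.6000, 1.8635]

beam 1: φ=-135°, α=165°
  direction (-0.9659, 0.2588); cell (1,4); t to first gridline: x 0.7558, y 3.0910 (then +1.0353 / +3.8637)
    (0,4) via x @ 0.7558  # hit
  → r_1 = 0.7558
beam 2: φ=-90°, α=210°
  direction (-0.8660, -0.5000); cell (1,4); t to first gridline: x 0.8429, y 0.4000 (then +1.1547 / +2.0000)
    (1,3) via y @ 0.4000
    (0,3) via x @ 0.8429  # hit
  → r_2 = 0.8429
beam 3: φ=-45°, α=255°
  direction (-0.2588, -0.9659); cell (1,4); t to first gridline: x 2.8205, y 0.2071 (then +3.8637 / +1.0353)
    (1,3) via y @ 0.2071
    (1,2) via y @ 1.2423
    (1,1) via y @ 2.2776
    (0,1) via x @ 2.8205  # hit
  → r_3 = 2.8205
beam 4: φ=0°, α=300°
  direction (0.5000, -0.8660); cell (1,4); t to first gridline: x 0.5400, y 0.2309 (then +2.0000 / +1.1547)
    (1,3) via y @ 0.2309
    (2,3) via x @ 0.5400
    (2,2) via y @ 1.3856
    (3,2) via x @ 2.5400  # hit
  → r_4 = 2.5400
beam 5: φ=45°, α=345°
  direction (0.9659, -0.2588); cell (1,4); t to first gridline: x 0.2795, y 0.7727 (then +1.0353 / +3.8637)
    (2,4) via x @ 0.2795
    (2,3) via y @ 0.7727
    (3,3) via x @ 1.3148
    (4,3) via x @ 2.3501
    (5,3) via x @ 3.3854
    (6,3) via x @ 4.4206
    (6,2) via y @ 4.6364
    (7,2) via x @ 5.4559
    (8,2) via x @ 6.4912  # hit
  → r_5 = 6.4912
beam 6: φ=90°, α=30°
  direction (0.8660, 0.5000); cell (1,4); t to first gridline: x 0.3118, y 1.6000 (then +1.1547 / +2.0000)
    (2,4) via x @ 0.3118
    (3,4) via x @ 1.4665
    (3,5) via y @ 1.6000
    (4,5) via x @ 2.6212
    (4,6) via y @ 3.6000  # hit
  → r_6 = 3.6000
beam 7: φ=135°, α=75°
  direction (0.2588, 0.9659); cell (1,4); t to first gridline: x 1.0432, y 0.8282 (then +3.8637 / +1.0353)
    (1,5) via y @ 0.8282
    (2,5) via x @ 1.0432
    (2,6) via y @ 1.8635  # hit
  → r_7 = 1.8635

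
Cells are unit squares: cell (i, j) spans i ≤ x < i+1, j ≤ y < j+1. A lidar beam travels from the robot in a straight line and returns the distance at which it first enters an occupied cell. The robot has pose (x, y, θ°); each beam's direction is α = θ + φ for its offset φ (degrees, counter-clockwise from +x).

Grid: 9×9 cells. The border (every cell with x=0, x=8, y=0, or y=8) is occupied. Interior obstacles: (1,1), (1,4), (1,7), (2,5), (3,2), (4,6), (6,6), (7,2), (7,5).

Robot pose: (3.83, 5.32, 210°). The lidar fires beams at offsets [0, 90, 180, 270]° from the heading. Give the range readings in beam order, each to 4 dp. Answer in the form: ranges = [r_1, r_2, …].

ranges = [2.1131, 4.9883, 2.5057, 3.0946]

beam 1: φ=0°, α=210°
  dir = (cos 210°, sin 210°) = (-0.8660, -0.5000); from cell (3,5)
  next x-line at t=0.9584, next y-line at t=0.6400; Δt_x=1.1547, Δt_y=2.0000
    y: enter (3,4) at t=0.6400
    x: enter (2,4) at t=0.9584
    x: enter (1,4) at t=2.1131 ← occupied
  → r_1 = 2.1131
beam 2: φ=90°, α=300°
  dir = (cos 300°, sin 300°) = (0.5000, -0.8660); from cell (3,5)
  next x-line at t=0.3400, next y-line at t=0.3695; Δt_x=2.0000, Δt_y=1.1547
    x: enter (4,5) at t=0.3400
    y: enter (4,4) at t=0.3695
    y: enter (4,3) at t=1.5242
    x: enter (5,3) at t=2.3400
    y: enter (5,2) at t=2.6789
    y: enter (5,1) at t=3.8336
    x: enter (6,1) at t=4.3400
    y: enter (6,0) at t=4.9883 ← occupied
  → r_2 = 4.9883
beam 3: φ=180°, α=30°
  dir = (cos 30°, sin 30°) = (0.8660, 0.5000); from cell (3,5)
  next x-line at t=0.1963, next y-line at t=1.3600; Δt_x=1.1547, Δt_y=2.0000
    x: enter (4,5) at t=0.1963
    x: enter (5,5) at t=1.3510
    y: enter (5,6) at t=1.3600
    x: enter (6,6) at t=2.5057 ← occupied
  → r_3 = 2.5057
beam 4: φ=270°, α=120°
  dir = (cos 120°, sin 120°) = (-0.5000, 0.8660); from cell (3,5)
  next x-line at t=1.6600, next y-line at t=0.7852; Δt_x=2.0000, Δt_y=1.1547
    y: enter (3,6) at t=0.7852
    x: enter (2,6) at t=1.6600
    y: enter (2,7) at t=1.9399
    y: enter (2,8) at t=3.0946 ← occupied
  → r_4 = 3.0946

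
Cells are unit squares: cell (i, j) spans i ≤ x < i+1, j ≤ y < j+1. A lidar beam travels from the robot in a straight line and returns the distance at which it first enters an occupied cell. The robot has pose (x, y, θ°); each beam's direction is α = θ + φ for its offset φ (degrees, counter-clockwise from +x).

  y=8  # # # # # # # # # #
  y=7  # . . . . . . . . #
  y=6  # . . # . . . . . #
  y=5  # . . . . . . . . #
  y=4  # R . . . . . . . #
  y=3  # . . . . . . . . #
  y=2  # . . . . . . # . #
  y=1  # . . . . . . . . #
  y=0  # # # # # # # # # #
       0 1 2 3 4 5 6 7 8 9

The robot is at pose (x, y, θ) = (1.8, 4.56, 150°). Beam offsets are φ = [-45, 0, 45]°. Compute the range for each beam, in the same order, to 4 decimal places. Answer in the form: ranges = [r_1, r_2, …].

beam 1: φ=-45°, α=105°
  dir = (cos 105°, sin 105°) = (-0.2588, 0.9659); from cell (1,4)
  next x-line at t=3.0910, next y-line at t=0.4555; Δt_x=3.8637, Δt_y=1.0353
    y: enter (1,5) at t=0.4555
    y: enter (1,6) at t=1.4908
    y: enter (1,7) at t=2.5261
    x: enter (0,7) at t=3.0910 ← occupied
  → r_1 = 3.0910
beam 2: φ=0°, α=150°
  dir = (cos 150°, sin 150°) = (-0.8660, 0.5000); from cell (1,4)
  next x-line at t=0.9238, next y-line at t=0.8800; Δt_x=1.1547, Δt_y=2.0000
    y: enter (1,5) at t=0.8800
    x: enter (0,5) at t=0.9238 ← occupied
  → r_2 = 0.9238
beam 3: φ=45°, α=195°
  dir = (cos 195°, sin 195°) = (-0.9659, -0.2588); from cell (1,4)
  next x-line at t=0.8282, next y-line at t=2.1637; Δt_x=1.0353, Δt_y=3.8637
    x: enter (0,4) at t=0.8282 ← occupied
  → r_3 = 0.8282

ranges = [3.0910, 0.9238, 0.8282]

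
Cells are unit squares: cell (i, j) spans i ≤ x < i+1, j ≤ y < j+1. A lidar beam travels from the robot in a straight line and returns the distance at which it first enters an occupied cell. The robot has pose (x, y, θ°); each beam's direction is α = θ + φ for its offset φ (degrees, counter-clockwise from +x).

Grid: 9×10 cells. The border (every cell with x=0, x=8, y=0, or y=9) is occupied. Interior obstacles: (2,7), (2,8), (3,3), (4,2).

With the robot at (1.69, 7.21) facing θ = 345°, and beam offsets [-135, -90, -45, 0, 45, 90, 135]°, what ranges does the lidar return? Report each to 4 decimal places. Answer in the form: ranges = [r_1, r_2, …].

beam 1: φ=-135°, α=210°
  cosα=-0.8660 sinα=-0.5000 | (1,7) | tMaxX 0.7967 tMaxY 0.4200 | tΔX 1.1547 tΔY 2.0000
    t=0.4200 [y] (1,6)
    t=0.7967 [x] (0,6) — stop
  → r_1 = 0.7967
beam 2: φ=-90°, α=255°
  cosα=-0.2588 sinα=-0.9659 | (1,7) | tMaxX 2.6660 tMaxY 0.2174 | tΔX 3.8637 tΔY 1.0353
    t=0.2174 [y] (1,6)
    t=1.2527 [y] (1,5)
    t=2.2880 [y] (1,4)
    t=2.6660 [x] (0,4) — stop
  → r_2 = 2.6660
beam 3: φ=-45°, α=300°
  cosα=0.5000 sinα=-0.8660 | (1,7) | tMaxX 0.6200 tMaxY 0.2425 | tΔX 2.0000 tΔY 1.1547
    t=0.2425 [y] (1,6)
    t=0.6200 [x] (2,6)
    t=1.3972 [y] (2,5)
    t=2.5519 [y] (2,4)
    t=2.6200 [x] (3,4)
    t=3.7066 [y] (3,3) — stop
  → r_3 = 3.7066
beam 4: φ=0°, α=345°
  cosα=0.9659 sinα=-0.2588 | (1,7) | tMaxX 0.3209 tMaxY 0.8114 | tΔX 1.0353 tΔY 3.8637
    t=0.3209 [x] (2,7) — stop
  → r_4 = 0.3209
beam 5: φ=45°, α=30°
  cosα=0.8660 sinα=0.5000 | (1,7) | tMaxX 0.3580 tMaxY 1.5800 | tΔX 1.1547 tΔY 2.0000
    t=0.3580 [x] (2,7) — stop
  → r_5 = 0.3580
beam 6: φ=90°, α=75°
  cosα=0.2588 sinα=0.9659 | (1,7) | tMaxX 1.1977 tMaxY 0.8179 | tΔX 3.8637 tΔY 1.0353
    t=0.8179 [y] (1,8)
    t=1.1977 [x] (2,8) — stop
  → r_6 = 1.1977
beam 7: φ=135°, α=120°
  cosα=-0.5000 sinα=0.8660 | (1,7) | tMaxX 1.3800 tMaxY 0.9122 | tΔX 2.0000 tΔY 1.1547
    t=0.9122 [y] (1,8)
    t=1.3800 [x] (0,8) — stop
  → r_7 = 1.3800

ranges = [0.7967, 2.6660, 3.7066, 0.3209, 0.3580, 1.1977, 1.3800]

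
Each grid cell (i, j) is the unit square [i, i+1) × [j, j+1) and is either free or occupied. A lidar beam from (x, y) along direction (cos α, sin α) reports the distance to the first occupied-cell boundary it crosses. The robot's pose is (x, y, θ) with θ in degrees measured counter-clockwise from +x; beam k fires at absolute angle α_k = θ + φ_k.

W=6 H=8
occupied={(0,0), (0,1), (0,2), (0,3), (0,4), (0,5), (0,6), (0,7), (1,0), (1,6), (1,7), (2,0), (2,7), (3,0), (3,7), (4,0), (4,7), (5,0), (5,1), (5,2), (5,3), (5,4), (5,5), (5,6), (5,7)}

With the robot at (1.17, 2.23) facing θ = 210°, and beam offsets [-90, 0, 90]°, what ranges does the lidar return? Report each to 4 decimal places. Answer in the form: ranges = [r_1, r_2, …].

beam 1: φ=-90°, α=120°
  cosα=-0.5000 sinα=0.8660 | (1,2) | tMaxX 0.3400 tMaxY 0.8891 | tΔX 2.0000 tΔY 1.1547
    t=0.3400 [x] (0,2) — stop
  → r_1 = 0.3400
beam 2: φ=0°, α=210°
  cosα=-0.8660 sinα=-0.5000 | (1,2) | tMaxX 0.1963 tMaxY 0.4600 | tΔX 1.1547 tΔY 2.0000
    t=0.1963 [x] (0,2) — stop
  → r_2 = 0.1963
beam 3: φ=90°, α=300°
  cosα=0.5000 sinα=-0.8660 | (1,2) | tMaxX 1.6600 tMaxY 0.2656 | tΔX 2.0000 tΔY 1.1547
    t=0.2656 [y] (1,1)
    t=1.4203 [y] (1,0) — stop
  → r_3 = 1.4203

ranges = [0.3400, 0.1963, 1.4203]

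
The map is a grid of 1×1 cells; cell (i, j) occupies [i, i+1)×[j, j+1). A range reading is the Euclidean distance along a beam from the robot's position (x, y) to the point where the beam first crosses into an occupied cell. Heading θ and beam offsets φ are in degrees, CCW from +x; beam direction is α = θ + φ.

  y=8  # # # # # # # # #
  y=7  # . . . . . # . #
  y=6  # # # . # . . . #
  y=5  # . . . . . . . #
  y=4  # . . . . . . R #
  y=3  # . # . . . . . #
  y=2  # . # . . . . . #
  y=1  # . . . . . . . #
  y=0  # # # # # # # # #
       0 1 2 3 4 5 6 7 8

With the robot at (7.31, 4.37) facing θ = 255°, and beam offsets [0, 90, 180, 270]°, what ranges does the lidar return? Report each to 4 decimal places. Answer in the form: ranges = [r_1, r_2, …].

beam 1: φ=0°, α=255°
  d=(-0.2588,-0.9659)  start (7,4)  tX=1.1977 tY=0.3831  stride 1/|dx|=3.8637 1/|dy|=1.0353
    cross y-line → (7,3), t=0.3831
    cross x-line → (6,3), t=1.1977
    cross y-line → (6,2), t=1.4183
    cross y-line → (6,1), t=2.4536
    cross y-line → (6,0), t=3.4889 (wall)
  → r_1 = 3.4889
beam 2: φ=90°, α=345°
  d=(0.9659,-0.2588)  start (7,4)  tX=0.7143 tY=1.4296  stride 1/|dx|=1.0353 1/|dy|=3.8637
    cross x-line → (8,4), t=0.7143 (wall)
  → r_2 = 0.7143
beam 3: φ=180°, α=75°
  d=(0.2588,0.9659)  start (7,4)  tX=2.6660 tY=0.6522  stride 1/|dx|=3.8637 1/|dy|=1.0353
    cross y-line → (7,5), t=0.6522
    cross y-line → (7,6), t=1.6875
    cross x-line → (8,6), t=2.6660 (wall)
  → r_3 = 2.6660
beam 4: φ=270°, α=165°
  d=(-0.9659,0.2588)  start (7,4)  tX=0.3209 tY=2.4341  stride 1/|dx|=1.0353 1/|dy|=3.8637
    cross x-line → (6,4), t=0.3209
    cross x-line → (5,4), t=1.3562
    cross x-line → (4,4), t=2.3915
    cross y-line → (4,5), t=2.4341
    cross x-line → (3,5), t=3.4268
    cross x-line → (2,5), t=4.4620
    cross x-line → (1,5), t=5.4973
    cross y-line → (1,6), t=6.2978 (wall)
  → r_4 = 6.2978

ranges = [3.4889, 0.7143, 2.6660, 6.2978]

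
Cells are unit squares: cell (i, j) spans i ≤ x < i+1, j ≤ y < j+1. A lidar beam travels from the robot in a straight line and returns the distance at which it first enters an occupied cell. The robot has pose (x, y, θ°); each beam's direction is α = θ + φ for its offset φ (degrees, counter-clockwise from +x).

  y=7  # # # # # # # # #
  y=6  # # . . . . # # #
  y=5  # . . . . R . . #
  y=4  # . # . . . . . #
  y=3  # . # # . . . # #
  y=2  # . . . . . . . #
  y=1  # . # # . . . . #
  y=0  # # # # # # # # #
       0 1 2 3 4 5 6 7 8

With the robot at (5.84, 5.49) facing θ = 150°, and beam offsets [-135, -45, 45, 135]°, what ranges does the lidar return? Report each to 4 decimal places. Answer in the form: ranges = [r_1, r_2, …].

ranges = [1.9705, 1.5633, 2.9402, 4.6484]

beam 1: φ=-135°, α=15°
  direction (0.9659, 0.2588); cell (5,5); t to first gridline: x 0.1656, y 1.9705 (then +1.0353 / +3.8637)
    (6,5) via x @ 0.1656
    (7,5) via x @ 1.2009
    (7,6) via y @ 1.9705  # hit
  → r_1 = 1.9705
beam 2: φ=-45°, α=105°
  direction (-0.2588, 0.9659); cell (5,5); t to first gridline: x 3.2455, y 0.5280 (then +3.8637 / +1.0353)
    (5,6) via y @ 0.5280
    (5,7) via y @ 1.5633  # hit
  → r_2 = 1.5633
beam 3: φ=45°, α=195°
  direction (-0.9659, -0.2588); cell (5,5); t to first gridline: x 0.8696, y 1.8932 (then +1.0353 / +3.8637)
    (4,5) via x @ 0.8696
    (4,4) via y @ 1.8932
    (3,4) via x @ 1.9049
    (2,4) via x @ 2.9402  # hit
  → r_3 = 2.9402
beam 4: φ=135°, α=285°
  direction (0.2588, -0.9659); cell (5,5); t to first gridline: x 0.6182, y 0.5073 (then +3.8637 / +1.0353)
    (5,4) via y @ 0.5073
    (6,4) via x @ 0.6182
    (6,3) via y @ 1.5426
    (6,2) via y @ 2.5778
    (6,1) via y @ 3.6131
    (7,1) via x @ 4.4819
    (7,0) via y @ 4.6484  # hit
  → r_4 = 4.6484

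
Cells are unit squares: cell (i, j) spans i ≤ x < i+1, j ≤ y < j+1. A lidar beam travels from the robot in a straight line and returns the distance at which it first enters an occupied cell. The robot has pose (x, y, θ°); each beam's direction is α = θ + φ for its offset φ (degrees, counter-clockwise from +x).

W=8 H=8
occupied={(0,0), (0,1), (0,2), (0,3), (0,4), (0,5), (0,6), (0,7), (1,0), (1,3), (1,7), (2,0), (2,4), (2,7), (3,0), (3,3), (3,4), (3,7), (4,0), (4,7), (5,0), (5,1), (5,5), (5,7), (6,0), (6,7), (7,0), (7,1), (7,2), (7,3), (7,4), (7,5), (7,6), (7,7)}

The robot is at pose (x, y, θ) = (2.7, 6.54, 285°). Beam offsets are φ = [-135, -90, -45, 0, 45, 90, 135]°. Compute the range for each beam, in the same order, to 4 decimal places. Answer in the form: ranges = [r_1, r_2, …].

ranges = [0.9200, 1.7600, 2.9329, 1.5943, 2.6558, 1.7773, 0.5312]

beam 1: φ=-135°, α=150°
  dir = (cos 150°, sin 150°) = (-0.8660, 0.5000); from cell (2,6)
  next x-line at t=0.8083, next y-line at t=0.9200; Δt_x=1.1547, Δt_y=2.0000
    x: enter (1,6) at t=0.8083
    y: enter (1,7) at t=0.9200 ← occupied
  → r_1 = 0.9200
beam 2: φ=-90°, α=195°
  dir = (cos 195°, sin 195°) = (-0.9659, -0.2588); from cell (2,6)
  next x-line at t=0.7247, next y-line at t=2.0864; Δt_x=1.0353, Δt_y=3.8637
    x: enter (1,6) at t=0.7247
    x: enter (0,6) at t=1.7600 ← occupied
  → r_2 = 1.7600
beam 3: φ=-45°, α=240°
  dir = (cos 240°, sin 240°) = (-0.5000, -0.8660); from cell (2,6)
  next x-line at t=1.4000, next y-line at t=0.6235; Δt_x=2.0000, Δt_y=1.1547
    y: enter (2,5) at t=0.6235
    x: enter (1,5) at t=1.4000
    y: enter (1,4) at t=1.7782
    y: enter (1,3) at t=2.9329 ← occupied
  → r_3 = 2.9329
beam 4: φ=0°, α=285°
  dir = (cos 285°, sin 285°) = (0.2588, -0.9659); from cell (2,6)
  next x-line at t=1.1591, next y-line at t=0.5590; Δt_x=3.8637, Δt_y=1.0353
    y: enter (2,5) at t=0.5590
    x: enter (3,5) at t=1.1591
    y: enter (3,4) at t=1.5943 ← occupied
  → r_4 = 1.5943
beam 5: φ=45°, α=330°
  dir = (cos 330°, sin 330°) = (0.8660, -0.5000); from cell (2,6)
  next x-line at t=0.3464, next y-line at t=1.0800; Δt_x=1.1547, Δt_y=2.0000
    x: enter (3,6) at t=0.3464
    y: enter (3,5) at t=1.0800
    x: enter (4,5) at t=1.5011
    x: enter (5,5) at t=2.6558 ← occupied
  → r_5 = 2.6558
beam 6: φ=90°, α=15°
  dir = (cos 15°, sin 15°) = (0.9659, 0.2588); from cell (2,6)
  next x-line at t=0.3106, next y-line at t=1.7773; Δt_x=1.0353, Δt_y=3.8637
    x: enter (3,6) at t=0.3106
    x: enter (4,6) at t=1.3459
    y: enter (4,7) at t=1.7773 ← occupied
  → r_6 = 1.7773
beam 7: φ=135°, α=60°
  dir = (cos 60°, sin 60°) = (0.5000, 0.8660); from cell (2,6)
  next x-line at t=0.6000, next y-line at t=0.5312; Δt_x=2.0000, Δt_y=1.1547
    y: enter (2,7) at t=0.5312 ← occupied
  → r_7 = 0.5312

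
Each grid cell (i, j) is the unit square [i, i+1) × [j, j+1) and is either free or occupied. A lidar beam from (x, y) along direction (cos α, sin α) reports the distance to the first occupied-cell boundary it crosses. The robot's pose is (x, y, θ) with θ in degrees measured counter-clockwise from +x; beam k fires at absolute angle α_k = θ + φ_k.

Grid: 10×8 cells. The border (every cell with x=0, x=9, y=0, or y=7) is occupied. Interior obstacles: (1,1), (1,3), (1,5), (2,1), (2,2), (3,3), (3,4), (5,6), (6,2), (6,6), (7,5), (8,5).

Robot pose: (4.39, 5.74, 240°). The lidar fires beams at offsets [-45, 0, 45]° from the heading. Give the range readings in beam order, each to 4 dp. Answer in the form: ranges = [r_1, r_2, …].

beam 1: φ=-45°, α=195°
  cosα=-0.9659 sinα=-0.2588 | (4,5) | tMaxX 0.4038 tMaxY 2.8591 | tΔX 1.0353 tΔY 3.8637
    t=0.4038 [x] (3,5)
    t=1.4390 [x] (2,5)
    t=2.4743 [x] (1,5) — stop
  → r_1 = 2.4743
beam 2: φ=0°, α=240°
  cosα=-0.5000 sinα=-0.8660 | (4,5) | tMaxX 0.7800 tMaxY 0.8545 | tΔX 2.0000 tΔY 1.1547
    t=0.7800 [x] (3,5)
    t=0.8545 [y] (3,4) — stop
  → r_2 = 0.8545
beam 3: φ=45°, α=285°
  cosα=0.2588 sinα=-0.9659 | (4,5) | tMaxX 2.3569 tMaxY 0.7661 | tΔX 3.8637 tΔY 1.0353
    t=0.7661 [y] (4,4)
    t=1.8014 [y] (4,3)
    t=2.3569 [x] (5,3)
    t=2.8367 [y] (5,2)
    t=3.8719 [y] (5,1)
    t=4.9072 [y] (5,0) — stop
  → r_3 = 4.9072

ranges = [2.4743, 0.8545, 4.9072]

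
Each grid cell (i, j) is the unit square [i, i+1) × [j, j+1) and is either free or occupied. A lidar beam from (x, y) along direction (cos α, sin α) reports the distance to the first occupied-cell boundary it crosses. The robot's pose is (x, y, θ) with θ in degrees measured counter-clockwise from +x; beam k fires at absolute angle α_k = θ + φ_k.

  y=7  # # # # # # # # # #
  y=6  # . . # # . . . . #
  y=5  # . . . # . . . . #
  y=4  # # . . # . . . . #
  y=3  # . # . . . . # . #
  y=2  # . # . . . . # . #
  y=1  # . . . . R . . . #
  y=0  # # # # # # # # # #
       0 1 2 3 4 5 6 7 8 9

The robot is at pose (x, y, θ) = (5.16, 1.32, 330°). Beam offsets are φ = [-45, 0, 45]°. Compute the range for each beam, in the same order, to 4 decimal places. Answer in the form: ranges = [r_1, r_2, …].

ranges = [0.3313, 0.6400, 2.6273]

beam 1: φ=-45°, α=285°
  cosα=0.2588 sinα=-0.9659 | (5,1) | tMaxX 3.2455 tMaxY 0.3313 | tΔX 3.8637 tΔY 1.0353
    t=0.3313 [y] (5,0) — stop
  → r_1 = 0.3313
beam 2: φ=0°, α=330°
  cosα=0.8660 sinα=-0.5000 | (5,1) | tMaxX 0.9699 tMaxY 0.6400 | tΔX 1.1547 tΔY 2.0000
    t=0.6400 [y] (5,0) — stop
  → r_2 = 0.6400
beam 3: φ=45°, α=15°
  cosα=0.9659 sinα=0.2588 | (5,1) | tMaxX 0.8696 tMaxY 2.6273 | tΔX 1.0353 tΔY 3.8637
    t=0.8696 [x] (6,1)
    t=1.9049 [x] (7,1)
    t=2.6273 [y] (7,2) — stop
  → r_3 = 2.6273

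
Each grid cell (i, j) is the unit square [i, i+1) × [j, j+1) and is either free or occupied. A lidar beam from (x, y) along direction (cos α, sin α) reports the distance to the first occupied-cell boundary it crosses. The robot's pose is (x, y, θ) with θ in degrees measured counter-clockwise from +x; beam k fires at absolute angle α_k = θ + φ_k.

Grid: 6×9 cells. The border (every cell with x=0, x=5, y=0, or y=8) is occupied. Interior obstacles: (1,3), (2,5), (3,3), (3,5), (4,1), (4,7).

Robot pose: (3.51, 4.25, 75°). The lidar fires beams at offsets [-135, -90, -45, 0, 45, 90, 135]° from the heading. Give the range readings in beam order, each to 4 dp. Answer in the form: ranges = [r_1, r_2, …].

beam 1: φ=-135°, α=300°
  cosα=0.5000 sinα=-0.8660 | (3,4) | tMaxX 0.9800 tMaxY 0.2887 | tΔX 2.0000 tΔY 1.1547
    t=0.2887 [y] (3,3) — stop
  → r_1 = 0.2887
beam 2: φ=-90°, α=345°
  cosα=0.9659 sinα=-0.2588 | (3,4) | tMaxX 0.5073 tMaxY 0.9659 | tΔX 1.0353 tΔY 3.8637
    t=0.5073 [x] (4,4)
    t=0.9659 [y] (4,3)
    t=1.5426 [x] (5,3) — stop
  → r_2 = 1.5426
beam 3: φ=-45°, α=30°
  cosα=0.8660 sinα=0.5000 | (3,4) | tMaxX 0.5658 tMaxY 1.5000 | tΔX 1.1547 tΔY 2.0000
    t=0.5658 [x] (4,4)
    t=1.5000 [y] (4,5)
    t=1.7205 [x] (5,5) — stop
  → r_3 = 1.7205
beam 4: φ=0°, α=75°
  cosα=0.2588 sinα=0.9659 | (3,4) | tMaxX 1.8932 tMaxY 0.7765 | tΔX 3.8637 tΔY 1.0353
    t=0.7765 [y] (3,5) — stop
  → r_4 = 0.7765
beam 5: φ=45°, α=120°
  cosα=-0.5000 sinα=0.8660 | (3,4) | tMaxX 1.0200 tMaxY 0.8660 | tΔX 2.0000 tΔY 1.1547
    t=0.8660 [y] (3,5) — stop
  → r_5 = 0.8660
beam 6: φ=90°, α=165°
  cosα=-0.9659 sinα=0.2588 | (3,4) | tMaxX 0.5280 tMaxY 2.8978 | tΔX 1.0353 tΔY 3.8637
    t=0.5280 [x] (2,4)
    t=1.5633 [x] (1,4)
    t=2.5985 [x] (0,4) — stop
  → r_6 = 2.5985
beam 7: φ=135°, α=210°
  cosα=-0.8660 sinα=-0.5000 | (3,4) | tMaxX 0.5889 tMaxY 0.5000 | tΔX 1.1547 tΔY 2.0000
    t=0.5000 [y] (3,3) — stop
  → r_7 = 0.5000

ranges = [0.2887, 1.5426, 1.7205, 0.7765, 0.8660, 2.5985, 0.5000]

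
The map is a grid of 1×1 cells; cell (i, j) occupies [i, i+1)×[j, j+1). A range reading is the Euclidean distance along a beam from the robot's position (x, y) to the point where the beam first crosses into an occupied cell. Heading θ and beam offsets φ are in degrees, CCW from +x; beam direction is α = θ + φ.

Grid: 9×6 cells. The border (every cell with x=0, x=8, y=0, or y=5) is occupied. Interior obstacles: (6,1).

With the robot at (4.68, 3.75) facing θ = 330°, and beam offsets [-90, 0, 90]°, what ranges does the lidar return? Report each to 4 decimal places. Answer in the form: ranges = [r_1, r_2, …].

beam 1: φ=-90°, α=240°
  direction (-0.5000, -0.8660); cell (4,3); t to first gridline: x 1.3600, y 0.8660 (then +2.0000 / +1.1547)
    (4,2) via y @ 0.8660
    (3,2) via x @ 1.3600
    (3,1) via y @ 2.0207
    (3,0) via y @ 3.1754  # hit
  → r_1 = 3.1754
beam 2: φ=0°, α=330°
  direction (0.8660, -0.5000); cell (4,3); t to first gridline: x 0.3695, y 1.5000 (then +1.1547 / +2.0000)
    (5,3) via x @ 0.3695
    (5,2) via y @ 1.5000
    (6,2) via x @ 1.5242
    (7,2) via x @ 2.6789
    (7,1) via y @ 3.5000
    (8,1) via x @ 3.8336  # hit
  → r_2 = 3.8336
beam 3: φ=90°, α=60°
  direction (0.5000, 0.8660); cell (4,3); t to first gridline: x 0.6400, y 0.2887 (then +2.0000 / +1.1547)
    (4,4) via y @ 0.2887
    (5,4) via x @ 0.6400
    (5,5) via y @ 1.4434  # hit
  → r_3 = 1.4434

ranges = [3.1754, 3.8336, 1.4434]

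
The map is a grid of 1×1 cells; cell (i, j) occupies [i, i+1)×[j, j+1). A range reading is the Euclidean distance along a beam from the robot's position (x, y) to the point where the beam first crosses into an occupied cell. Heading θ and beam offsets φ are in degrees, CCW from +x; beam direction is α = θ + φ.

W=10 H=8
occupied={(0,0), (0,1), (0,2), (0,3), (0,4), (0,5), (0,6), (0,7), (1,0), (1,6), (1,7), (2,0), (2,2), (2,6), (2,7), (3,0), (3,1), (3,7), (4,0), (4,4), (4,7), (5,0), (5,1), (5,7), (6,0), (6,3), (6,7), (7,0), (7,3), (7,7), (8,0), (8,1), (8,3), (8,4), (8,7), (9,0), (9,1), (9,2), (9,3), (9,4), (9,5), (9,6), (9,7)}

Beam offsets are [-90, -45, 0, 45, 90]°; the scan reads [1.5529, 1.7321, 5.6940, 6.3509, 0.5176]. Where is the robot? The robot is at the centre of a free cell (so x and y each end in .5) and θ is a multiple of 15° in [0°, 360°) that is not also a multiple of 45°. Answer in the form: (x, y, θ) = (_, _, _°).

(x, y, θ) = (8.5, 5.5, 165°)

Enumerate (i+0.5, j+0.5, θ) over the 37 free cells and 16 admissible headings. For each, cast all 5 beams and compare to the given ranges.
  (2.5, 3.5, 330°): beam 1 = 0.5774 ≠ 1.5529 ✗
  (3.5, 5.5, 60°): beam 1 = 1.0000 ≠ 1.5529 ✗
  (7.5, 2.5, 30°): beam 1 = 1.0000 ≠ 1.5529 ✗
  (1.5, 2.5, 345°): beam 3 = 0.5176 ≠ 5.6940 ✗
  …
  (8.5, 5.5, 165°): r_1=1.5529, r_2=1.7321, r_3=5.6940, r_4=6.3509, r_5=0.5176 — all match ✓
No second candidate reproduces the full scan.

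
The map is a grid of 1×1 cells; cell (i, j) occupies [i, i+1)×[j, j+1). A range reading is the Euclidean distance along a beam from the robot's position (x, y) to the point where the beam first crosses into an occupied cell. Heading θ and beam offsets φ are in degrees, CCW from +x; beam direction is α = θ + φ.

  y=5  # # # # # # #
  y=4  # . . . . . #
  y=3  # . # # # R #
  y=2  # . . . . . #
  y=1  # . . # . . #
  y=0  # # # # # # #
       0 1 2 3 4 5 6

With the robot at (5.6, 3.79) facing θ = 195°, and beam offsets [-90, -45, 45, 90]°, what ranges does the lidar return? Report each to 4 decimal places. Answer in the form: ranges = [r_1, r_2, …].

ranges = [1.2527, 2.4200, 3.2000, 1.5455]

beam 1: φ=-90°, α=105°
  cosα=-0.2588 sinα=0.9659 | (5,3) | tMaxX 2.3182 tMaxY 0.2174 | tΔX 3.8637 tΔY 1.0353
    t=0.2174 [y] (5,4)
    t=1.2527 [y] (5,5) — stop
  → r_1 = 1.2527
beam 2: φ=-45°, α=150°
  cosα=-0.8660 sinα=0.5000 | (5,3) | tMaxX 0.6928 tMaxY 0.4200 | tΔX 1.1547 tΔY 2.0000
    t=0.4200 [y] (5,4)
    t=0.6928 [x] (4,4)
    t=1.8475 [x] (3,4)
    t=2.4200 [y] (3,5) — stop
  → r_2 = 2.4200
beam 3: φ=45°, α=240°
  cosα=-0.5000 sinα=-0.8660 | (5,3) | tMaxX 1.2000 tMaxY 0.9122 | tΔX 2.0000 tΔY 1.1547
    t=0.9122 [y] (5,2)
    t=1.2000 [x] (4,2)
    t=2.0669 [y] (4,1)
    t=3.2000 [x] (3,1) — stop
  → r_3 = 3.2000
beam 4: φ=90°, α=285°
  cosα=0.2588 sinα=-0.9659 | (5,3) | tMaxX 1.5455 tMaxY 0.8179 | tΔX 3.8637 tΔY 1.0353
    t=0.8179 [y] (5,2)
    t=1.5455 [x] (6,2) — stop
  → r_4 = 1.5455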